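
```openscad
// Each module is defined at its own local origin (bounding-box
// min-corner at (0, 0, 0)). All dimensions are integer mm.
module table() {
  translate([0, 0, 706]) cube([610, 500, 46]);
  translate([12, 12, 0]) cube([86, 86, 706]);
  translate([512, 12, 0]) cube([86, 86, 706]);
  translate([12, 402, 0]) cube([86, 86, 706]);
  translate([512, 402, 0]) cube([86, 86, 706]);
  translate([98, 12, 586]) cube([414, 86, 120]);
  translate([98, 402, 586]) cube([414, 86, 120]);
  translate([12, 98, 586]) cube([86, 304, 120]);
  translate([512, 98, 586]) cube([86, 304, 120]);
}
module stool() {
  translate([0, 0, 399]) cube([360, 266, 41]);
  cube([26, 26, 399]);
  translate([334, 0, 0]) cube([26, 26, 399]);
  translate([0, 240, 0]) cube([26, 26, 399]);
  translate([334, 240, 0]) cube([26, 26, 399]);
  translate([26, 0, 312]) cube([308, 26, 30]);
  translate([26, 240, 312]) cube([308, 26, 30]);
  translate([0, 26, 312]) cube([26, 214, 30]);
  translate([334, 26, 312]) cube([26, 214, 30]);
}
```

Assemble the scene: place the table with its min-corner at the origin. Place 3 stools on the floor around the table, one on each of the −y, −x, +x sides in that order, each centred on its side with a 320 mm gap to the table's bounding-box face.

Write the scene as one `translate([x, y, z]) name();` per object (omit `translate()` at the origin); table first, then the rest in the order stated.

table();
translate([125, -586, 0]) stool();
translate([-680, 117, 0]) stool();
translate([930, 117, 0]) stool();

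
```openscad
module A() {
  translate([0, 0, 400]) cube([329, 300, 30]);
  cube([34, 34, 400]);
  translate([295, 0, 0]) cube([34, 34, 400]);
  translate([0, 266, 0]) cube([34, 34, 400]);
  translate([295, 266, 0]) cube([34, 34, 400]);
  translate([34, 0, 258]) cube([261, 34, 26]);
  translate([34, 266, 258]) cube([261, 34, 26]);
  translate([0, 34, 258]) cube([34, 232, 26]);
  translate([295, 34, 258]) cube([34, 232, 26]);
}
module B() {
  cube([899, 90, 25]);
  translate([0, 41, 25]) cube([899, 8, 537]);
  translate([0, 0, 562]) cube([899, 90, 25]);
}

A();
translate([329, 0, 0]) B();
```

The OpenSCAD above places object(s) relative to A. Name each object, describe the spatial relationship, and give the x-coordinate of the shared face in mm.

The stool's +x face and the I-beam's −x face are both at x = 329 mm.

A is a stool. B is an I-beam. The I-beam is against the stool's +x side, with their −y faces flush. The x-coordinate of the shared face is 329 mm.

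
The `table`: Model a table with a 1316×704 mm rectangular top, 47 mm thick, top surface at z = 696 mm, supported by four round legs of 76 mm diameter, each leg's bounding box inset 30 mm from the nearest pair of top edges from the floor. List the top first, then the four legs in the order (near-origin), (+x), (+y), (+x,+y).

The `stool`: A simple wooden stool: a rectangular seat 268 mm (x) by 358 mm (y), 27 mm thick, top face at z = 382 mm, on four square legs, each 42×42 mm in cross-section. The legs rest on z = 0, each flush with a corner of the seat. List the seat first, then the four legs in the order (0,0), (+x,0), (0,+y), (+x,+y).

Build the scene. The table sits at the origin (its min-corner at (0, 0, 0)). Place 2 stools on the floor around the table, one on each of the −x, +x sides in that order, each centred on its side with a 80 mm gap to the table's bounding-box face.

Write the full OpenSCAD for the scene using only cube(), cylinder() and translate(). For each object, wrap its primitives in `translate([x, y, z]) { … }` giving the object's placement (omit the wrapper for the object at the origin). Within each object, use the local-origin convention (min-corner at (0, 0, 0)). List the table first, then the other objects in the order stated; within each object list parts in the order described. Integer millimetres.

translate([0, 0, 649]) cube([1316, 704, 47]);
translate([68, 68, 0]) cylinder(h = 649, r = 38);
translate([1248, 68, 0]) cylinder(h = 649, r = 38);
translate([68, 636, 0]) cylinder(h = 649, r = 38);
translate([1248, 636, 0]) cylinder(h = 649, r = 38);
translate([-348, 173, 0]) {
  translate([0, 0, 355]) cube([268, 358, 27]);
  cube([42, 42, 355]);
  translate([226, 0, 0]) cube([42, 42, 355]);
  translate([0, 316, 0]) cube([42, 42, 355]);
  translate([226, 316, 0]) cube([42, 42, 355]);
}
translate([1396, 173, 0]) {
  translate([0, 0, 355]) cube([268, 358, 27]);
  cube([42, 42, 355]);
  translate([226, 0, 0]) cube([42, 42, 355]);
  translate([0, 316, 0]) cube([42, 42, 355]);
  translate([226, 316, 0]) cube([42, 42, 355]);
}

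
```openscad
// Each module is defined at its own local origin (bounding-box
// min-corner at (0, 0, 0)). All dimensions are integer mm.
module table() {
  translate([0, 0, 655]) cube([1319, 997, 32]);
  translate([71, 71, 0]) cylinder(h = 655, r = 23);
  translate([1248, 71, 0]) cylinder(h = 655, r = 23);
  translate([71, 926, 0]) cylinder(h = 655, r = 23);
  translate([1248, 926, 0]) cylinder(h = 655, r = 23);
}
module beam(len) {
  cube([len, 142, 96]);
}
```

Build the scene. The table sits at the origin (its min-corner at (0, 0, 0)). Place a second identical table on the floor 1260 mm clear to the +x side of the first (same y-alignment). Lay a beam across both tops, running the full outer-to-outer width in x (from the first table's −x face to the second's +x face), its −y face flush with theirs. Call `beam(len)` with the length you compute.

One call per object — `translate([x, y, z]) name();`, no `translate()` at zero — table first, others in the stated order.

table();
translate([2579, 0, 0]) table();
translate([0, 0, 687]) beam(3898);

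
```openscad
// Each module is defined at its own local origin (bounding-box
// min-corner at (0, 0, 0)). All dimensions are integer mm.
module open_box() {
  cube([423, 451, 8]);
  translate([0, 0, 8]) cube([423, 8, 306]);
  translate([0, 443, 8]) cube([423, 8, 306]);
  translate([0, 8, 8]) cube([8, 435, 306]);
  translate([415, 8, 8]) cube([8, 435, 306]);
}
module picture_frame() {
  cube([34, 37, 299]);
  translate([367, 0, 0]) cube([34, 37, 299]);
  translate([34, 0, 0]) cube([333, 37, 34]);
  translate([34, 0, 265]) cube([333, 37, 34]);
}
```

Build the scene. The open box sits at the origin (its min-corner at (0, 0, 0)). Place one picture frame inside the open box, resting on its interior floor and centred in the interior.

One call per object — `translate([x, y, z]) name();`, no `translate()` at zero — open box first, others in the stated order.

open_box();
translate([11, 207, 8]) picture_frame();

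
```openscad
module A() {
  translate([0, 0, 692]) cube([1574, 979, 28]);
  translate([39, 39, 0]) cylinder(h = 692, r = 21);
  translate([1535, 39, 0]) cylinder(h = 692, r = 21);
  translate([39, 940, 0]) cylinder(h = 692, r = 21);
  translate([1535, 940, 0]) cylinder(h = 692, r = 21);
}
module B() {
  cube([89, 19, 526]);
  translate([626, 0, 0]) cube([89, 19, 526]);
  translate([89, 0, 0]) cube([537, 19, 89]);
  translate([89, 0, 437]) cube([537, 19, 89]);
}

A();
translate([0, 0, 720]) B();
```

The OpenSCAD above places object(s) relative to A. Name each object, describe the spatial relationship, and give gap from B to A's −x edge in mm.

The picture frame's min-x is at 0; the table's min-x is 0; gap = 0 mm.

A is a table. B is a picture frame. The picture frame is on top of the table. The gap from the picture frame to the table's −x edge is 0 mm.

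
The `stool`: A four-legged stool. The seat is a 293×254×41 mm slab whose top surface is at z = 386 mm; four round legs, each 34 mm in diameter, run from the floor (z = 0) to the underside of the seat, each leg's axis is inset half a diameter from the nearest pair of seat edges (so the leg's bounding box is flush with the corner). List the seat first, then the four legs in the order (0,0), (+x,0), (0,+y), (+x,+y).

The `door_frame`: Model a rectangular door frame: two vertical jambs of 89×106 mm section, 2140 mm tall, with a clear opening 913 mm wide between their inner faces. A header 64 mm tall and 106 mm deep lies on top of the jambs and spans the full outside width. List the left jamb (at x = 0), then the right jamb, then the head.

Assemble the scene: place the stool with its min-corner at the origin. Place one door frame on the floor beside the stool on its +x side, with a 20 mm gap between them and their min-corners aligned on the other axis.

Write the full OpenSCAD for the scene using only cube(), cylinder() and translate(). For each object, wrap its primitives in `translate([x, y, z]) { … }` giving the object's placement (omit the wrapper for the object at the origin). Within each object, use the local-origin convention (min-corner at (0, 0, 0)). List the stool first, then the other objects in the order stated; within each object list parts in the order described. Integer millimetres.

translate([0, 0, 345]) cube([293, 254, 41]);
translate([17, 17, 0]) cylinder(h = 345, r = 17);
translate([276, 17, 0]) cylinder(h = 345, r = 17);
translate([17, 237, 0]) cylinder(h = 345, r = 17);
translate([276, 237, 0]) cylinder(h = 345, r = 17);
translate([313, 0, 0]) {
  cube([89, 106, 2140]);
  translate([1002, 0, 0]) cube([89, 106, 2140]);
  translate([0, 0, 2140]) cube([1091, 106, 64]);
}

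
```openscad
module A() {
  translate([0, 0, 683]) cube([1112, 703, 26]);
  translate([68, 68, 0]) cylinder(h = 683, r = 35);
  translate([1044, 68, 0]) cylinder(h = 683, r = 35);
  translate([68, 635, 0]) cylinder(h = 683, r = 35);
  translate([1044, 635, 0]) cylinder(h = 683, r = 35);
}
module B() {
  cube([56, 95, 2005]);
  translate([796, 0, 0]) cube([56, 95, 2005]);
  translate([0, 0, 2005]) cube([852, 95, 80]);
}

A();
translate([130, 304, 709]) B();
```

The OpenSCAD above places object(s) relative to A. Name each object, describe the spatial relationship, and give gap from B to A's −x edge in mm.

A is a table. B is a door frame. The door frame is on top of the table, centred. The gap from the door frame to the table's −x edge is 130 mm.

The door frame's min-x is at 130; the table's min-x is 0; gap = 130 mm.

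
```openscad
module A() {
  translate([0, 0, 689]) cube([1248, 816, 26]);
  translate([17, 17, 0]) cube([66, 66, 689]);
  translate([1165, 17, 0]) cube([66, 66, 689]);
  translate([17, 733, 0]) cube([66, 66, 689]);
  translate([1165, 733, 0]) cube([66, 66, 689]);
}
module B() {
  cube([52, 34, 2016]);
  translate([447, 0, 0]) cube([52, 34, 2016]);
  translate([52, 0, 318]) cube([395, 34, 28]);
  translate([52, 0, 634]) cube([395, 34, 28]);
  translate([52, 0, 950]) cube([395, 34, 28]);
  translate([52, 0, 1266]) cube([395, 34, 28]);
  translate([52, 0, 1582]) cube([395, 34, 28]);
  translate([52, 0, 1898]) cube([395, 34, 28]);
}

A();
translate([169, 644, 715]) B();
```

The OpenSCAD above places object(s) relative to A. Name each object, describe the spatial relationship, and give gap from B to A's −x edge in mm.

A is a table. B is a ladder. The ladder is on top of the table. The gap from the ladder to the table's −x edge is 169 mm.

The ladder's min-x is at 169; the table's min-x is 0; gap = 169 mm.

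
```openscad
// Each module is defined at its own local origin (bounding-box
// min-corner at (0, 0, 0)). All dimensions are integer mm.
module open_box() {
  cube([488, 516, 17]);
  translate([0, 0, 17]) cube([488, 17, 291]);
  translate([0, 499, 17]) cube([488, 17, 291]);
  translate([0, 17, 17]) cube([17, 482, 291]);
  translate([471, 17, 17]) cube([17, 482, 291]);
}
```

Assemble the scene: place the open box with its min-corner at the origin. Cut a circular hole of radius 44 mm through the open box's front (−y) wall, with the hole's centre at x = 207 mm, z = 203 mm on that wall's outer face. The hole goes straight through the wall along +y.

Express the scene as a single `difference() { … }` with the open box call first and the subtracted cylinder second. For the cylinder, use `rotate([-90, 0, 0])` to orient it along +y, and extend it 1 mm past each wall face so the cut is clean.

difference() {
  open_box();
  translate([207, -1, 203]) rotate([-90, 0, 0]) cylinder(h = 19, r = 44);
}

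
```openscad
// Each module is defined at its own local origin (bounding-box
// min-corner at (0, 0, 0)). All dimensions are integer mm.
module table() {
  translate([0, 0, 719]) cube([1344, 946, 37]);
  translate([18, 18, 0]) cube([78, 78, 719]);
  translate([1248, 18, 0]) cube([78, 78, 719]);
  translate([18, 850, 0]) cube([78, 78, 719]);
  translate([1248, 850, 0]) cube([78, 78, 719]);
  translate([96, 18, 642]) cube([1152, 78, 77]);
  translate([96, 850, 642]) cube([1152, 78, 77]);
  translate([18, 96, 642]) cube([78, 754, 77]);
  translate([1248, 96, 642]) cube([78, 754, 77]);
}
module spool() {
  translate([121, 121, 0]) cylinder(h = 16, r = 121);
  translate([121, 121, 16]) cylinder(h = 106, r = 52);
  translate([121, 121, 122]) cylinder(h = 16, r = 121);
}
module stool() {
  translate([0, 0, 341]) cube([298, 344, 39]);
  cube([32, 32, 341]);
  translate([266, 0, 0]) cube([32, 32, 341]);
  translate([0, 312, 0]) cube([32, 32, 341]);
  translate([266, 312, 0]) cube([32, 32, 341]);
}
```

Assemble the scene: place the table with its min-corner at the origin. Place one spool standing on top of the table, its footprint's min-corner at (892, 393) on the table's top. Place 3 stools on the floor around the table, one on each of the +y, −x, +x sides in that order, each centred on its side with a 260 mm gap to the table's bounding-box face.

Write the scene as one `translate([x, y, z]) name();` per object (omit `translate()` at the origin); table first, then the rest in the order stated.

table();
translate([892, 393, 756]) spool();
translate([523, 1206, 0]) stool();
translate([-558, 301, 0]) stool();
translate([1604, 301, 0]) stool();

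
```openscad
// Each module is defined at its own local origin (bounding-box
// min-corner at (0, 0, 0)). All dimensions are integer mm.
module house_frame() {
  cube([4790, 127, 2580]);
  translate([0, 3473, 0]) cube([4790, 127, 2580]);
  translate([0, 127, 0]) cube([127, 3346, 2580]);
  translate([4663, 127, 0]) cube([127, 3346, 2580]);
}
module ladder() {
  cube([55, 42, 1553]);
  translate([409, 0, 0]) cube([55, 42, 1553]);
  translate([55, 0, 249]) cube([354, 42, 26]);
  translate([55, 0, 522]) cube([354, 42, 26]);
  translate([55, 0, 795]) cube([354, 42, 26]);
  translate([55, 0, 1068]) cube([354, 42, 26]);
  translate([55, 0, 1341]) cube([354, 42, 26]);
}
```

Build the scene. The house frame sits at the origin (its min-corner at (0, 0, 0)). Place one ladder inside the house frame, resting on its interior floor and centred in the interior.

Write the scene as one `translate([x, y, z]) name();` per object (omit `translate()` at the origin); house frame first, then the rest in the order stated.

house_frame();
translate([2163, 1779, 0]) ladder();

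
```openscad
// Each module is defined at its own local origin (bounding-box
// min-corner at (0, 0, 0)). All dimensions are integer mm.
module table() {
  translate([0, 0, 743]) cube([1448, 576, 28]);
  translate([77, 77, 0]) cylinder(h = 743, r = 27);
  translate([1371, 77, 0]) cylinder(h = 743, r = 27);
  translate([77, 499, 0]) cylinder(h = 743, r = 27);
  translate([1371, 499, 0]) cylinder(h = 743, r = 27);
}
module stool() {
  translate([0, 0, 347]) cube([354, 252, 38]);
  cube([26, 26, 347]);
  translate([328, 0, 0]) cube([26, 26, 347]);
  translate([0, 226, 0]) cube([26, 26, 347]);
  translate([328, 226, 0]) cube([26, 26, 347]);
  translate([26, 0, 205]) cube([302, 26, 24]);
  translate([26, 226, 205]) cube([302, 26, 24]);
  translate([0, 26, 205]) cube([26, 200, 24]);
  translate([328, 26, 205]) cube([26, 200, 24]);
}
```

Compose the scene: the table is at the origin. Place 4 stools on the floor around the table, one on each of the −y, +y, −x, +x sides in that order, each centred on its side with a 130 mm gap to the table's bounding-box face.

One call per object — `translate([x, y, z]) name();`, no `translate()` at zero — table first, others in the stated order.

table();
translate([547, -382, 0]) stool();
translate([547, 706, 0]) stool();
translate([-484, 162, 0]) stool();
translate([1578, 162, 0]) stool();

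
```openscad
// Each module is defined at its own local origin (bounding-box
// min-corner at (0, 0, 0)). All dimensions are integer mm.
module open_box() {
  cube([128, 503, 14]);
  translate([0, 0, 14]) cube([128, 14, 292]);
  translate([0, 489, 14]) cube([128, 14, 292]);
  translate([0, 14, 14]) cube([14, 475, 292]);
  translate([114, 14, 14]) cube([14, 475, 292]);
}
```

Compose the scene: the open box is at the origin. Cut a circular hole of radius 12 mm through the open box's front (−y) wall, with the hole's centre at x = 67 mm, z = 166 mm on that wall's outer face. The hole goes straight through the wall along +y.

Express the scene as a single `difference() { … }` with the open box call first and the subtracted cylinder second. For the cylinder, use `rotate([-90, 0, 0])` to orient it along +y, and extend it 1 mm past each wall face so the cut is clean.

difference() {
  open_box();
  translate([67, -1, 166]) rotate([-90, 0, 0]) cylinder(h = 16, r = 12);
}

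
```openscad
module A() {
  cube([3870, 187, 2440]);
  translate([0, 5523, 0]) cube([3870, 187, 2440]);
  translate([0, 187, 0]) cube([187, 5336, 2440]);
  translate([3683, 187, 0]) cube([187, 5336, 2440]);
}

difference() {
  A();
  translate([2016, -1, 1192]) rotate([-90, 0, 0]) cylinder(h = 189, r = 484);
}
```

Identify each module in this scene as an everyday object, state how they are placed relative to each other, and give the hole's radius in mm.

A is a house frame. The house frame has a circular hole through its front wall. The hole's radius is 484 mm.

The subtracted cylinder has r = 484 mm.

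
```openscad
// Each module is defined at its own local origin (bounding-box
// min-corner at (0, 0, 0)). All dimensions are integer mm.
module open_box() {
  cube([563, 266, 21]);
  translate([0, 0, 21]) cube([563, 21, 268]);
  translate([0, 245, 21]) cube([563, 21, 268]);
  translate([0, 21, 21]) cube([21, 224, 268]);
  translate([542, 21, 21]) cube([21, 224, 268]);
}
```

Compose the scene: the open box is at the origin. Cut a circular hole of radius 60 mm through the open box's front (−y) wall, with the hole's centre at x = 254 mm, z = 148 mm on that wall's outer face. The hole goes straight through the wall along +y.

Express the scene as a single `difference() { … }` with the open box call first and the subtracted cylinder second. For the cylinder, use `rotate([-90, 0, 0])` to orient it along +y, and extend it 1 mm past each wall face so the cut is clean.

difference() {
  open_box();
  translate([254, -1, 148]) rotate([-90, 0, 0]) cylinder(h = 23, r = 60);
}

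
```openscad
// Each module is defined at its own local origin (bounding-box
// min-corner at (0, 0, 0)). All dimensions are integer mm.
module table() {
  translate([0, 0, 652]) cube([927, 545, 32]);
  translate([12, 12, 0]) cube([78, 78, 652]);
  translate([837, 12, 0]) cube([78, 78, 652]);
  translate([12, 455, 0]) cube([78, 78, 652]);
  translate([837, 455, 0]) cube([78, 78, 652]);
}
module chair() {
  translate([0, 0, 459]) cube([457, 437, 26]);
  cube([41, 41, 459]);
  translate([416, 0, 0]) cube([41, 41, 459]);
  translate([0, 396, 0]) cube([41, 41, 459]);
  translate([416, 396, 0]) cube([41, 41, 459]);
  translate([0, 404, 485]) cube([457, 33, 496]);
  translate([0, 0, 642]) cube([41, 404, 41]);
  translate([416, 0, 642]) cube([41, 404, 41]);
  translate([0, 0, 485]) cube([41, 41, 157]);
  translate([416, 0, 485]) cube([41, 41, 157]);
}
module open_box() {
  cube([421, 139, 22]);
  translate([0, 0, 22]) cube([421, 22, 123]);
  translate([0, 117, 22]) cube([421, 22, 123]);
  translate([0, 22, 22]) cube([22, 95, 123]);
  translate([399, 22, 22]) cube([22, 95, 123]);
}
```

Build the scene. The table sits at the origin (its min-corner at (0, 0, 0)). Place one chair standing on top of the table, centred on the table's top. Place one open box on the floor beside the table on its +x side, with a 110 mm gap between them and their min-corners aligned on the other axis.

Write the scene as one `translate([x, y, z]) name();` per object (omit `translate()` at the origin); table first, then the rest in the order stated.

table();
translate([235, 54, 684]) chair();
translate([1037, 0, 0]) open_box();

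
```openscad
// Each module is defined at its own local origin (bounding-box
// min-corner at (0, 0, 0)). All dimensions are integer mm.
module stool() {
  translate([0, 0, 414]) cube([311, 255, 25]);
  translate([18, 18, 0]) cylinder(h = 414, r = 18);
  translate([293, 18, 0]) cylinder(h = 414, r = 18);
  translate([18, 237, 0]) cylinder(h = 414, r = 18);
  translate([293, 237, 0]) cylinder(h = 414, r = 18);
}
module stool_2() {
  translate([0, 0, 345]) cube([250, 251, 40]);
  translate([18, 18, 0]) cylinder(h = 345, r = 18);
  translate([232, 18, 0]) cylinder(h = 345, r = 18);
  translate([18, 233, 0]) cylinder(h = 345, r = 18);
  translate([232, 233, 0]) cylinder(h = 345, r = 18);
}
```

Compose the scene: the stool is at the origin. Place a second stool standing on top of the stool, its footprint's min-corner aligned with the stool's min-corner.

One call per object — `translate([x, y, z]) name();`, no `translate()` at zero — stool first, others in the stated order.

stool();
translate([0, 0, 439]) stool_2();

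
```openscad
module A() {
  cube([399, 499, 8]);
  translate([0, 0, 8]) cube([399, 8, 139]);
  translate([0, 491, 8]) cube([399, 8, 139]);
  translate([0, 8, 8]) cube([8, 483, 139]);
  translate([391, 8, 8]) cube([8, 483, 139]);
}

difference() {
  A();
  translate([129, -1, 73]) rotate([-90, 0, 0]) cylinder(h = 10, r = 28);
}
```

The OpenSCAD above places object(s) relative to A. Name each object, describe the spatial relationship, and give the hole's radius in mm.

The subtracted cylinder has r = 28 mm.

A is an open box. The open box has a circular hole through its front wall. The hole's radius is 28 mm.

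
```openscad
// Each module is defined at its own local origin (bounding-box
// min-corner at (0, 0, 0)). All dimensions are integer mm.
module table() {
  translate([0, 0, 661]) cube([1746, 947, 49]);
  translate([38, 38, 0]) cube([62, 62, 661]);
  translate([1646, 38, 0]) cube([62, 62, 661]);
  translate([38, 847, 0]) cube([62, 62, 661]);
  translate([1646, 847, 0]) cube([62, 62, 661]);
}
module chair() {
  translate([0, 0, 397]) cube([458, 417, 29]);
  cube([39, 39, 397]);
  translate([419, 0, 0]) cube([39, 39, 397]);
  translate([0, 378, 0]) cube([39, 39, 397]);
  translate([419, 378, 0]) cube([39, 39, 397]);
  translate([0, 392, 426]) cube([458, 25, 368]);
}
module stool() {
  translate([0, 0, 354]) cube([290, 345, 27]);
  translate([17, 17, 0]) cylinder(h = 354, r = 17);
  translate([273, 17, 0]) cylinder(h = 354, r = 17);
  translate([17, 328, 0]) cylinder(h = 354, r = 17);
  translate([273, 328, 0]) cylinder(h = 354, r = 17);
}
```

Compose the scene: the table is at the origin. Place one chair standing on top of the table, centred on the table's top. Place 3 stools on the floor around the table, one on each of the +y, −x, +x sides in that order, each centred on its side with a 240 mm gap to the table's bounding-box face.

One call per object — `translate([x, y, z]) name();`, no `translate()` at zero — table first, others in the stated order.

table();
translate([644, 265, 710]) chair();
translate([728, 1187, 0]) stool();
translate([-530, 301, 0]) stool();
translate([1986, 301, 0]) stool();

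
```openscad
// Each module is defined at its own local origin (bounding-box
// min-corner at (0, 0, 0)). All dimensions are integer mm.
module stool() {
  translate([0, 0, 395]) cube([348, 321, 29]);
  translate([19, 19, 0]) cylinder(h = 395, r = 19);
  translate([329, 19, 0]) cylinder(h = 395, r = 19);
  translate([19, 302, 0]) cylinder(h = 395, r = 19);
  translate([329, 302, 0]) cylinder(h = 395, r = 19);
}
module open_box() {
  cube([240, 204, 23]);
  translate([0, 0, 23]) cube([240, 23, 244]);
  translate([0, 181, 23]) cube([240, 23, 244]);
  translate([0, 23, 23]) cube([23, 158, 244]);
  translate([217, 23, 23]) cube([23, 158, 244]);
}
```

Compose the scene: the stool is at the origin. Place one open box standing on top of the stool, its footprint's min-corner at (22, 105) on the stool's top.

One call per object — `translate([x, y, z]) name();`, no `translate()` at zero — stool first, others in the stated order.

stool();
translate([22, 105, 424]) open_box();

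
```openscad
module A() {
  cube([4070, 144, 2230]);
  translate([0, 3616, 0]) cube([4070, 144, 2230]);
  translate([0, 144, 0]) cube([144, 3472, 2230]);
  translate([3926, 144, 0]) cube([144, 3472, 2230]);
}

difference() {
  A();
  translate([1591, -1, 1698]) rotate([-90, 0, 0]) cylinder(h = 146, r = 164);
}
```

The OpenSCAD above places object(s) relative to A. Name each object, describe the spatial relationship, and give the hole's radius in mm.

The subtracted cylinder has r = 164 mm.

A is a house frame. The house frame has a circular hole through its front wall. The hole's radius is 164 mm.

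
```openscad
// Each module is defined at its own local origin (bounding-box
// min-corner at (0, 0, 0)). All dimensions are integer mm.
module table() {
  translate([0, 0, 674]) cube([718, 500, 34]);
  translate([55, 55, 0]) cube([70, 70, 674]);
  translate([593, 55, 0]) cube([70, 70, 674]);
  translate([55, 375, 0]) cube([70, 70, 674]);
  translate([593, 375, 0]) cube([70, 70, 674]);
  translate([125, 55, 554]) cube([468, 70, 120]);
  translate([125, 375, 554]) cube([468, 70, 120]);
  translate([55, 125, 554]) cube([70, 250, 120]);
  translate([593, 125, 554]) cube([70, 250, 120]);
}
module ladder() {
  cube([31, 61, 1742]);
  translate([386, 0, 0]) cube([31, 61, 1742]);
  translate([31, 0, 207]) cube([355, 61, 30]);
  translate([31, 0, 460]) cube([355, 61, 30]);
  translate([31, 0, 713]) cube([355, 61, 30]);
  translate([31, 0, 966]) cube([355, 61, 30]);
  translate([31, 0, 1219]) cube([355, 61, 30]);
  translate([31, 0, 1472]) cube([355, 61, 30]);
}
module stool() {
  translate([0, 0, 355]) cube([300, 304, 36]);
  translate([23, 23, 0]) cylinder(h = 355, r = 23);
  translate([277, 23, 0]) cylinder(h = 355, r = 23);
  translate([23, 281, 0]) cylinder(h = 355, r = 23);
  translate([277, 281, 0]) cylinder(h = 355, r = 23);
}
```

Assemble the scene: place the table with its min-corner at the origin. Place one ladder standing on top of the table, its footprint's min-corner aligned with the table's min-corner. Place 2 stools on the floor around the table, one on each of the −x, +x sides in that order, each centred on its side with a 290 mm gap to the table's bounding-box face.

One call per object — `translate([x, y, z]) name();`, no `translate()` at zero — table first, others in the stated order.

table();
translate([0, 0, 708]) ladder();
translate([-590, 98, 0]) stool();
translate([1008, 98, 0]) stool();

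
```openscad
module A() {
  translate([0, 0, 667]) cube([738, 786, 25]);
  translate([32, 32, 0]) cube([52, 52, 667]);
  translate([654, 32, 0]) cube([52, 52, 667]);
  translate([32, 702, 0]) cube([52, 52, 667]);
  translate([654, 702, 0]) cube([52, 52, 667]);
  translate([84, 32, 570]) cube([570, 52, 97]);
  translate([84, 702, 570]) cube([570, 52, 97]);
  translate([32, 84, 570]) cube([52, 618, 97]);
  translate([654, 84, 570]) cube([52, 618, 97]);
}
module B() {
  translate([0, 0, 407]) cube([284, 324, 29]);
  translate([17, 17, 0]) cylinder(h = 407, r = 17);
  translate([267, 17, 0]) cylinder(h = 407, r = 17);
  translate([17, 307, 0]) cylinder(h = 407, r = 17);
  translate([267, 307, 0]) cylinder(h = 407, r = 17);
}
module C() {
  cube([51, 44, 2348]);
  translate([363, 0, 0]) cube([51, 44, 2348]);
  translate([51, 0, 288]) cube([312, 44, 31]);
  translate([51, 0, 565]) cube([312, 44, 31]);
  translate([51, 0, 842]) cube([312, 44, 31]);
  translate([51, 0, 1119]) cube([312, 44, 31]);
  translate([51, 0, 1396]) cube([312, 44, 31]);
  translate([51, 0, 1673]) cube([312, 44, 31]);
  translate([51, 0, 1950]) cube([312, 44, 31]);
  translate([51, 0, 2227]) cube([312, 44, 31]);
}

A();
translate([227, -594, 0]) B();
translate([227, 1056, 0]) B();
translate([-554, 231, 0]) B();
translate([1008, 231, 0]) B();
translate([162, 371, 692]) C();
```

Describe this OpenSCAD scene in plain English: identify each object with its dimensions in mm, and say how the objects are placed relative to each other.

A is a table: top 738 mm (x) × 786 mm (y), 25 mm thick, upper face at z = 692 mm, on four 52×52 mm square legs, each inset 32 mm from the nearest pair of top edges, running from z = 0 to the bottom of the top. Four apron rails, 52 mm thick and 97 mm tall, run between adjacent legs with their top edges flush with the underside of the top and their outer faces flush with the legs' outer faces.

B is a simple wooden stool: a rectangular seat 284 mm (x) by 324 mm (y), 29 mm thick, top face at z = 436 mm, on four round legs, each 34 mm in diameter. The legs rest on z = 0, each leg's axis is inset half a diameter from the nearest pair of seat edges (so the leg's bounding box is flush with the corner).

C is a straight ladder. Two 51×44 mm vertical rails, 2348 mm tall, stand 414 mm apart (outside-to-outside) with their front faces coplanar on the −y side. 8 rungs, each 44 mm deep and 31 mm tall, span between the inner faces of the rails, front faces flush with the rails. The lowest rung's underside is at z = 288 mm and rungs are spaced 277 mm apart (underside to underside).

Four stools sit around the table at the −y, +y, −x, +x sides. The ladder is on top of the table, centred.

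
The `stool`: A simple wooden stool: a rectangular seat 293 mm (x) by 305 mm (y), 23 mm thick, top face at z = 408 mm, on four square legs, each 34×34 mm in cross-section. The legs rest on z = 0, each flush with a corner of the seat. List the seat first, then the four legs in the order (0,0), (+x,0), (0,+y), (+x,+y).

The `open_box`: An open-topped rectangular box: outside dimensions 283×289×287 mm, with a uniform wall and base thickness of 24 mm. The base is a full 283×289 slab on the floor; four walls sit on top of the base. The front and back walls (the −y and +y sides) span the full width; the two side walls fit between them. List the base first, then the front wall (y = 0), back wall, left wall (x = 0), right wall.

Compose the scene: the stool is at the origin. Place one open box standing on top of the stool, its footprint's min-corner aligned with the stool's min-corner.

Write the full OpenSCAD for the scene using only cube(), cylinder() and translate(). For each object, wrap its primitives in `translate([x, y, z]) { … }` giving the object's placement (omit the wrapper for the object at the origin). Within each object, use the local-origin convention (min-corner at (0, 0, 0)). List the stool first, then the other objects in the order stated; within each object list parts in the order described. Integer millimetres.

translate([0, 0, 385]) cube([293, 305, 23]);
cube([34, 34, 385]);
translate([259, 0, 0]) cube([34, 34, 385]);
translate([0, 271, 0]) cube([34, 34, 385]);
translate([259, 271, 0]) cube([34, 34, 385]);
translate([0, 0, 408]) {
  cube([283, 289, 24]);
  translate([0, 0, 24]) cube([283, 24, 263]);
  translate([0, 265, 24]) cube([283, 24, 263]);
  translate([0, 24, 24]) cube([24, 241, 263]);
  translate([259, 24, 24]) cube([24, 241, 263]);
}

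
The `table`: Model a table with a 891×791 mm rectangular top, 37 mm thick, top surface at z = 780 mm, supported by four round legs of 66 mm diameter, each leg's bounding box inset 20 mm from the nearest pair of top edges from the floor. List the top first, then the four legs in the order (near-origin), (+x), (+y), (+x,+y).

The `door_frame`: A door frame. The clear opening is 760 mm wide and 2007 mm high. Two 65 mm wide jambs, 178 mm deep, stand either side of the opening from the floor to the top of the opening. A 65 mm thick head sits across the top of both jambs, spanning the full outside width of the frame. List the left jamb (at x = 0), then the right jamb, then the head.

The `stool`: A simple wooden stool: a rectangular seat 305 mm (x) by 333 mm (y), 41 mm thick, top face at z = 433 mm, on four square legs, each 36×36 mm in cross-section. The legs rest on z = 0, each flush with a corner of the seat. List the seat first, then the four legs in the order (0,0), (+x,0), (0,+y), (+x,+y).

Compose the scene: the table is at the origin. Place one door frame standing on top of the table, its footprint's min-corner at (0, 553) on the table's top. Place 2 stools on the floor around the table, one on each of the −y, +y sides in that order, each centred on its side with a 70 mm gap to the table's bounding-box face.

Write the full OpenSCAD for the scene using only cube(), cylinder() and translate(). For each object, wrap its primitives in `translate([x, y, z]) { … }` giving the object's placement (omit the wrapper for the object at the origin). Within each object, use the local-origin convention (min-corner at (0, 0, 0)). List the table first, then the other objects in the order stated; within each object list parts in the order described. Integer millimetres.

translate([0, 0, 743]) cube([891, 791, 37]);
translate([53, 53, 0]) cylinder(h = 743, r = 33);
translate([838, 53, 0]) cylinder(h = 743, r = 33);
translate([53, 738, 0]) cylinder(h = 743, r = 33);
translate([838, 738, 0]) cylinder(h = 743, r = 33);
translate([0, 553, 780]) {
  cube([65, 178, 2007]);
  translate([825, 0, 0]) cube([65, 178, 2007]);
  translate([0, 0, 2007]) cube([890, 178, 65]);
}
translate([293, -403, 0]) {
  translate([0, 0, 392]) cube([305, 333, 41]);
  cube([36, 36, 392]);
  translate([269, 0, 0]) cube([36, 36, 392]);
  translate([0, 297, 0]) cube([36, 36, 392]);
  translate([269, 297, 0]) cube([36, 36, 392]);
}
translate([293, 861, 0]) {
  translate([0, 0, 392]) cube([305, 333, 41]);
  cube([36, 36, 392]);
  translate([269, 0, 0]) cube([36, 36, 392]);
  translate([0, 297, 0]) cube([36, 36, 392]);
  translate([269, 297, 0]) cube([36, 36, 392]);
}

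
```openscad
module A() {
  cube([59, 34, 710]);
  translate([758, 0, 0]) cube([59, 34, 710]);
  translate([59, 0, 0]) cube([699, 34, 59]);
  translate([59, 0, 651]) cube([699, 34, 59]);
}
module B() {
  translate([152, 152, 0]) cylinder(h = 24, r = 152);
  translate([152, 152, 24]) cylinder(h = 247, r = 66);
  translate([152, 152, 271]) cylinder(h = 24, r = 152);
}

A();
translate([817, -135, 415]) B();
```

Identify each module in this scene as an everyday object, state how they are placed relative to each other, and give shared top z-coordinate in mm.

Both tops at z = 710 mm.

A is a picture frame. B is a spool. The spool is beside the picture frame with their tops flush at z = 710. The shared top z-coordinate is 710 mm.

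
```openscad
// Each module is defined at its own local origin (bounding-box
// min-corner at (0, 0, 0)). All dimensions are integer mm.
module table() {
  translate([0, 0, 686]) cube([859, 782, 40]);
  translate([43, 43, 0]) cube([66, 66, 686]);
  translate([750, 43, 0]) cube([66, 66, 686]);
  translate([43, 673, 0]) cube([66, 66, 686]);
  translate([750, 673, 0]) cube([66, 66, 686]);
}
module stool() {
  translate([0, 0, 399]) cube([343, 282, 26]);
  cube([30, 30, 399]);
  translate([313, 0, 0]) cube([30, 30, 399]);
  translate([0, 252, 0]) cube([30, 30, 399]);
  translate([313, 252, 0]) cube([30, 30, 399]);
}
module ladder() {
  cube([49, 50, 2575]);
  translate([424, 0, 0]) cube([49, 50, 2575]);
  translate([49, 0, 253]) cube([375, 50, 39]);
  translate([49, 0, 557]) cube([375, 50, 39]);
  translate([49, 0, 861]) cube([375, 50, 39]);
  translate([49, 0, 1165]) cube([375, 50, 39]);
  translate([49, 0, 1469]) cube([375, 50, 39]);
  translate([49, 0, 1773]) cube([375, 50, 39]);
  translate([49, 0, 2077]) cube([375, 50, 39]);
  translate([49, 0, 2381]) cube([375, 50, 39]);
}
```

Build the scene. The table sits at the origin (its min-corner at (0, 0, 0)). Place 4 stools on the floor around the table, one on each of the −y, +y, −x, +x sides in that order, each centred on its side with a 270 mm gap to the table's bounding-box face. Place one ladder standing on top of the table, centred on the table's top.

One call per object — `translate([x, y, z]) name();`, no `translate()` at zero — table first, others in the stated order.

table();
translate([258, -552, 0]) stool();
translate([258, 1052, 0]) stool();
translate([-613, 250, 0]) stool();
translate([1129, 250, 0]) stool();
translate([193, 366, 726]) ladder();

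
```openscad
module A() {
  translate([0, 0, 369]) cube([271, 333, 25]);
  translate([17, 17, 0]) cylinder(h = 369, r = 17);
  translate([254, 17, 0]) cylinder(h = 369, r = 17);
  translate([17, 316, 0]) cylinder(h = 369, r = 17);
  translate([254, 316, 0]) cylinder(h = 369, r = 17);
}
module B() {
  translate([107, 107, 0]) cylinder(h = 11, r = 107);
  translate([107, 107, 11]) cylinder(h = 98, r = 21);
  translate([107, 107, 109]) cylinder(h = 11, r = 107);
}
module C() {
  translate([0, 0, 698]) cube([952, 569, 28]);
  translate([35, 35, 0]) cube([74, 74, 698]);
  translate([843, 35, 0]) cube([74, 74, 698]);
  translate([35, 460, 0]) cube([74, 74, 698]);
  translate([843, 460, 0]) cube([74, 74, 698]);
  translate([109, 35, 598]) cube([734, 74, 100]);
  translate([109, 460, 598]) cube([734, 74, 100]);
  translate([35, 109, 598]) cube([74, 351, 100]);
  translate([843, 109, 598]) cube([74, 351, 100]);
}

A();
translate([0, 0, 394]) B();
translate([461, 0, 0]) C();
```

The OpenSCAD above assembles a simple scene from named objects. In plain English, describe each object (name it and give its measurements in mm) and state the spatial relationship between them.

A is a four-legged stool. The seat is a 271×333×25 mm slab whose top surface is at z = 394 mm; four round legs, each 34 mm in diameter, run from the floor (z = 0) to the underside of the seat, each leg's axis is inset half a diameter from the nearest pair of seat edges (so the leg's bounding box is flush with the corner).

B is a spool: two coaxial disc flanges of radius 107 mm and thickness 11 mm, joined by a core cylinder of radius 21 mm and height 98 mm. The lower flange rests on z = 0 and the three cylinders share a vertical axis.

C is a rectangular dining table. The top is 952×569×28 mm with its upper surface at z = 726 mm. It stands on four 74×74 mm square legs, each inset 35 mm from the nearest pair of top edges, running from the floor to the underside of the top. Four apron rails, 74 mm thick and 100 mm tall, run between adjacent legs with their top edges flush with the underside of the top and their outer faces flush with the legs' outer faces.

The spool is on top of the stool. The table is on the floor beside the stool on its +x side.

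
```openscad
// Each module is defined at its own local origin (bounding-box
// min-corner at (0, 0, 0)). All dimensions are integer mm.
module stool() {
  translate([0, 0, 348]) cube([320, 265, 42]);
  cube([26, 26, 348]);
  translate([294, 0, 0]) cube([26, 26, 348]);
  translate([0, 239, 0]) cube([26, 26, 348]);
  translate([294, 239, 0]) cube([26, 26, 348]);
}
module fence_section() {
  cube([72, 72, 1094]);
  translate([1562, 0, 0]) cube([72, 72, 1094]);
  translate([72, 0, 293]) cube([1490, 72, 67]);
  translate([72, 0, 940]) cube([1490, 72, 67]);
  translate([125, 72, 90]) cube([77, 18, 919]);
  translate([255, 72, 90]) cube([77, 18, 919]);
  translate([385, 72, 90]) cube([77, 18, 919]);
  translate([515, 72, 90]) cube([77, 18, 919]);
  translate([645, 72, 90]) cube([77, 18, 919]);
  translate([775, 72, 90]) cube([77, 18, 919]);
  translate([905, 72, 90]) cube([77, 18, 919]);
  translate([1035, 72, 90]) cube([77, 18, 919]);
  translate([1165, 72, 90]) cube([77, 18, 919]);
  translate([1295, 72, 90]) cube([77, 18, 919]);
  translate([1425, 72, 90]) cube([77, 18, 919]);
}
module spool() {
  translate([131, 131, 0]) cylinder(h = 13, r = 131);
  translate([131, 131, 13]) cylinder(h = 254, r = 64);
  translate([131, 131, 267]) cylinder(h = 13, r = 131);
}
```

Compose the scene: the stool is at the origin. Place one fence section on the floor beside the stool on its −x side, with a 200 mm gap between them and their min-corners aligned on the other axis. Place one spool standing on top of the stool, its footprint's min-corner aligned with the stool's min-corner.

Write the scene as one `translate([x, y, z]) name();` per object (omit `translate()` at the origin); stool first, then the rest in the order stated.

stool();
translate([-1834, 0, 0]) fence_section();
translate([0, 0, 390]) spool();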